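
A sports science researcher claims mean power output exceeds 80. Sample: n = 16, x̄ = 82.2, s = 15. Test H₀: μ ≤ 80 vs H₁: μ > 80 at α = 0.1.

t = (82.2 - 80)/(15/√16) = 0.587, df = 15. Critical t = 1.341. Fail to reject H₀.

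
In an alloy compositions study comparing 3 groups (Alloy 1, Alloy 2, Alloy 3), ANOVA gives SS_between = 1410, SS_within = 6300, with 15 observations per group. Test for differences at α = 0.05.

df_between = 2, df_within = 42. F = MS_between/MS_within = 705.0/150.0 = 4.7. F_crit ≈ 3.22. Reject H₀. At least one mean differs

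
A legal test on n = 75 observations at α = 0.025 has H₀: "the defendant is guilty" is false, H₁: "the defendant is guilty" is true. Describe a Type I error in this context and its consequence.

Type I error: rejecting H₀ when it is true — concluding that the defendant is guilty when in fact it is not. Consequence: convicting an innocent person.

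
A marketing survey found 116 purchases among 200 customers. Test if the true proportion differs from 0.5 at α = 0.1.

p̂ = 0.58, p₀ = 0.5. z = (p̂ - p₀)/√(p₀(1-p₀)/n) = 2.263. Critical: ±1.645. Reject H₀.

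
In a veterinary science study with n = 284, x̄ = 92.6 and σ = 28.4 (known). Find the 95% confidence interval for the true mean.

CI = x̄ ± z*(σ/√n) = 92.6 ± 1.96(28.4/√284) = 92.6 ± 3.3 = (89.3, 95.9)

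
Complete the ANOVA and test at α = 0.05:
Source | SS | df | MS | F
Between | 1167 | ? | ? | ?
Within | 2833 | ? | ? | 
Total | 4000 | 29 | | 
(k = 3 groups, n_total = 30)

df_between = 2, df_within = 27. MS_between = 583.5, MS_within = 104.93. F = 5.561, F_crit ≈ 3.354. Reject H₀.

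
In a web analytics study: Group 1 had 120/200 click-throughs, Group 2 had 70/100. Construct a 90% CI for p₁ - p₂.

p̂₁ = 0.6, p̂₂ = 0.7. Difference = -0.1. CI = (-0.194, -0.006)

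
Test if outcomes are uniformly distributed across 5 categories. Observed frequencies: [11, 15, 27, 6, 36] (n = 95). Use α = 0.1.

Expected = 19 each. χ² = Σ(O-E)²/E = 31.684. df = 4, critical value = 7.779. Reject H₀.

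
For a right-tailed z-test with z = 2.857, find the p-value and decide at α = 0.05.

p = P(Z > 2.857) = 1 - Φ(2.857) ≈ 0.0021. Since p < 0.05, reject H₀ (significant) at α = 0.05.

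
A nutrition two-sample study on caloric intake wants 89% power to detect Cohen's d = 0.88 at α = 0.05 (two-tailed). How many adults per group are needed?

z_{α/2} = 1.96, z_β = Φ⁻¹(0.89) = 1.227. For large effect (d = 0.88): n per group = 2(z_{α/2} + z_β)²/d² = 2(1.96 + 1.227)²/0.88² = 26.2 → 27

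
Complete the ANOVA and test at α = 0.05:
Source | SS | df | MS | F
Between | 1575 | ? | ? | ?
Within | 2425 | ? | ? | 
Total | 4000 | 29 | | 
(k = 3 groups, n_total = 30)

df_between = 2, df_within = 27. MS_between = 787.5, MS_within = 89.81. F = 8.768, F_crit ≈ 3.354. Reject H₀.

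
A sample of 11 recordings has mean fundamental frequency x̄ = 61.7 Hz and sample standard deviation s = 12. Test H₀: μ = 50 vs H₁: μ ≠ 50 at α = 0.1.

t = (x̄ - μ₀)/(s/√n) = (61.7 - 50)/(12/√11) = 3.234. df = 10, critical t = ±1.812. Reject H₀.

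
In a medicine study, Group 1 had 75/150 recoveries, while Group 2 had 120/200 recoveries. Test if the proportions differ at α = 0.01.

p̂₁ = 0.5, p̂₂ = 0.6, pooled p̂ = 0.557. z = -1.864. Critical: ±2.576. Fail to reject H₀.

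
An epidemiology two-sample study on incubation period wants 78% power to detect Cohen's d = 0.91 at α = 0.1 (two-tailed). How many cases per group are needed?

z_{α/2} = 1.645, z_β = Φ⁻¹(0.78) = 0.772. For large effect (d = 0.91): n per group = 2(z_{α/2} + z_β)²/d² = 2(1.645 + 0.772)²/0.91² = 14.1 → 15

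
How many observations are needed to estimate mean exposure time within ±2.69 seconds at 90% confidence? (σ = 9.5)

n = (z*σ/E)² = (1.645×9.5/2.69)² = 33.8 → n = 34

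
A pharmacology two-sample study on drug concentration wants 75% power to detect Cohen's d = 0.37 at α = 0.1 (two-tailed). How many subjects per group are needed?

z_{α/2} = 1.645, z_β = Φ⁻¹(0.75) = 0.674. For small effect (d = 0.37): n per group = 2(z_{α/2} + z_β)²/d² = 2(1.645 + 0.674)²/0.37² = 78.6 → 79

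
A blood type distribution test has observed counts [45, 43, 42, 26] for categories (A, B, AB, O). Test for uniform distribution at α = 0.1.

Expected = 39 each. χ² = Σ(O-E)²/E = 5.897. df = 3, critical value = 6.251. Fail to reject H₀.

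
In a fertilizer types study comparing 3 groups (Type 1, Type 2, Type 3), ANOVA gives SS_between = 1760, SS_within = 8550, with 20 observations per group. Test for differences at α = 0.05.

df_between = 2, df_within = 57. F = MS_between/MS_within = 880.0/150.0 = 5.867. F_crit ≈ 3.159. Reject H₀. At least one mean differs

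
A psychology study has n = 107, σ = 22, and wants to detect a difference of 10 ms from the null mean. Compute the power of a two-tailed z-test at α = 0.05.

SE = σ/√n = 22/√107 = 2.127. Non-centrality λ = d/SE = 10/2.127 = 4.702. Power ≈ Φ(λ - z_{α/2}) = Φ(4.702 - 1.96) = Φ(2.742) = 0.997.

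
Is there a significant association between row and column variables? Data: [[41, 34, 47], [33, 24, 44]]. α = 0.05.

χ² = 0.717. df = 2, critical = 5.991. Fail to reject H₀. No evidence of dependence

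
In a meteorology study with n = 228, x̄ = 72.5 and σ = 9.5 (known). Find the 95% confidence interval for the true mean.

CI = x̄ ± z*(σ/√n) = 72.5 ± 1.96(9.5/√228) = 72.5 ± 1.23 = (71.27, 73.73)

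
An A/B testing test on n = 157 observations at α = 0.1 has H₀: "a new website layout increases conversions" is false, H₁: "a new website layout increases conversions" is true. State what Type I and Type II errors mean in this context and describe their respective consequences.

Type I (false positive): concluding that a new website layout increases conversions when it is not — rolling out a layout that doesn't actually help — wasted engineering effort. Type II (false negative): failing to conclude that a new website layout increases conversions when it is — discarding a layout that would have improved conversions — lost revenue. Which is costlier depends on domain priorities and is a judgement call rather than a statistical fact.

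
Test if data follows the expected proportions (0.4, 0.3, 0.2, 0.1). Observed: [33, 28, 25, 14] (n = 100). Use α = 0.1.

Expected: [40.0, 30.0, 20.0, 10.0]. χ² = 4.208. df = 3, critical = 6.251. Fail to reject H₀.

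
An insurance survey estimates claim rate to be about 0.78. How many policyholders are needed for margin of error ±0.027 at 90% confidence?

n = z²p(1-p)/E² = 1.645²×0.78×0.22/0.027² = 637.0 → n = 637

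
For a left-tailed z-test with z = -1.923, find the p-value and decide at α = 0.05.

p = P(Z < -1.923) = Φ(-1.923) ≈ 0.0272. Since p < 0.05, reject H₀ (significant) at α = 0.05.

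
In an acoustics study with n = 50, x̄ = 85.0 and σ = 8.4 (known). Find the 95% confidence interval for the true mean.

CI = x̄ ± z*(σ/√n) = 85.0 ± 1.96(8.4/√50) = 85.0 ± 2.33 = (82.67, 87.33)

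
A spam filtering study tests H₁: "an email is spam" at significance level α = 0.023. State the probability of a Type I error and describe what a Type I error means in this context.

P(Type I error) = α = 0.023. A Type I error is rejecting H₀ when H₀ is actually true (false positive) — here, concluding that an email is spam when in fact this is not the case. Consequence: a legitimate email is sent to the spam folder and the user misses it.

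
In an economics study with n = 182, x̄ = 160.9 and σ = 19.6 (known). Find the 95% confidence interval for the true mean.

CI = x̄ ± z*(σ/√n) = 160.9 ± 1.96(19.6/√182) = 160.9 ± 2.85 = (158.05, 163.75)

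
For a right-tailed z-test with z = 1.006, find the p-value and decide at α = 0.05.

p = P(Z > 1.006) = 1 - Φ(1.006) ≈ 0.1572. Since p ≥ 0.05, fail to reject H₀ (not significant) at α = 0.05.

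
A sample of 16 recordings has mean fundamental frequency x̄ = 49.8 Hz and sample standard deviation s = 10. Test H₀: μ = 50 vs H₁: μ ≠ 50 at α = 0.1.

t = (x̄ - μ₀)/(s/√n) = (49.8 - 50)/(10/√16) = -0.08. df = 15, critical t = ±1.753. Fail to reject H₀.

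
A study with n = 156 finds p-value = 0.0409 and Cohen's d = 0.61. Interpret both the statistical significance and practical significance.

Statistically significant (p = 0.0409 < 0.05). Cohen's d = 0.61 indicates a medium effect size. Both statistical and practical significance should be considered.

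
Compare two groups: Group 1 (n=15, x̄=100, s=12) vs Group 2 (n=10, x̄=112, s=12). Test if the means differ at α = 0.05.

Pooled sp = 12.0. t = -2.449, df = 23. Critical t = ±2.069. Reject H₀.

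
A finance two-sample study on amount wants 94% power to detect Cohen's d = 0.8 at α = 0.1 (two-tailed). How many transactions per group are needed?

z_{α/2} = 1.645, z_β = Φ⁻¹(0.94) = 1.555. For large effect (d = 0.8): n per group = 2(z_{α/2} + z_β)²/d² = 2(1.645 + 1.555)²/0.8² = 32.0 → 32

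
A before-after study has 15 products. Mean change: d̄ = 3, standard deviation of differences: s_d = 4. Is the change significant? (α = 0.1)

t = d̄/(s_d/√n) = 3/(4/√15) = 2.905. df = 14, critical t = ±1.761. Reject H₀.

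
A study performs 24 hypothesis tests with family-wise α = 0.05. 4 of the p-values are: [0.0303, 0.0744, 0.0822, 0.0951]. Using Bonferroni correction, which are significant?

Bonferroni α = 0.05/24 = 0.00208. None of the given p-values are significant.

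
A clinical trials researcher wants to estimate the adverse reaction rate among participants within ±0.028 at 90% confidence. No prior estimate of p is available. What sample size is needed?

Conservative approach: use p = 0.5 (maximizes p(1-p) = 0.25). n = z²(0.25)/E² = 1.645²×0.25/0.028² = 862.9 → n = 863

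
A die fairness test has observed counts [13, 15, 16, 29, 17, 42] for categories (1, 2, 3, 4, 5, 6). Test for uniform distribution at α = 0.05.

Expected = 22 each. χ² = Σ(O-E)²/E = 29.091. df = 5, critical value = 11.07. Reject H₀.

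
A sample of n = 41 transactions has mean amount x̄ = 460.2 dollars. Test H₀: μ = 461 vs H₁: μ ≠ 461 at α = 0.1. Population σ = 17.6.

z = (x̄ - μ₀)/(σ/√n) = (460.2 - 461)/(17.6/√41) = -0.291. Critical value: ±1.645. Since |-0.291| ≤ 1.645, Fail to reject H₀.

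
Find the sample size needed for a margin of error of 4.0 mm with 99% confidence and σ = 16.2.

n = (z*σ/E)² = (2.576×16.2/4.0)² = 108.8 → n = 109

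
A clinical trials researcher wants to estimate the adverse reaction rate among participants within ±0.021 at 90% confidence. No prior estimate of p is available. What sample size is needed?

Conservative approach: use p = 0.5 (maximizes p(1-p) = 0.25). n = z²(0.25)/E² = 1.645²×0.25/0.021² = 1534.03 → n = 1535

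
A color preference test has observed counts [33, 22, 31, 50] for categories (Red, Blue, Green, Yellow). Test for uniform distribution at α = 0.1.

Expected = 34 each. χ² = Σ(O-E)²/E = 12.059. df = 3, critical value = 6.251. Reject H₀.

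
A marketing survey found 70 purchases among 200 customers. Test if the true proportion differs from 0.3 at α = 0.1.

p̂ = 0.35, p₀ = 0.3. z = (p̂ - p₀)/√(p₀(1-p₀)/n) = 1.543. Critical: ±1.645. Fail to reject H₀.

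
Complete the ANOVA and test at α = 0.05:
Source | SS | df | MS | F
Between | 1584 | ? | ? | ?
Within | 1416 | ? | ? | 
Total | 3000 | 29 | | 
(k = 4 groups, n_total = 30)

df_between = 3, df_within = 26. MS_between = 528.0, MS_within = 54.46. F = 9.695, F_crit ≈ 2.975. Reject H₀.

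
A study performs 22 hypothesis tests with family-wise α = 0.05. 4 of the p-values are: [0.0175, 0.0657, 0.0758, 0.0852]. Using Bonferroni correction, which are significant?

Bonferroni α = 0.05/22 = 0.00227. None of the given p-values are significant.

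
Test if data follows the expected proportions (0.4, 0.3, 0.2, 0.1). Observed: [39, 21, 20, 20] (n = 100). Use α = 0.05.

Expected: [40.0, 30.0, 20.0, 10.0]. χ² = 12.725. df = 3, critical = 7.815. Reject H₀.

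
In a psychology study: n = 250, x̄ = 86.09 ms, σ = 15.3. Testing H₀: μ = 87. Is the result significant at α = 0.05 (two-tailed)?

z = (86.09 - 87)/(15.3/√250) = -0.94. Since |z| ≤ 1.96, not significant at α = 0.05.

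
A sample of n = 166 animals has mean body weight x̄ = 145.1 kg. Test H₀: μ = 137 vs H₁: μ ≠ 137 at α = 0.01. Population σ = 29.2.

z = (x̄ - μ₀)/(σ/√n) = (145.1 - 137)/(29.2/√166) = 3.574. Critical value: ±2.576. Since |3.574| > 2.576, Reject H₀.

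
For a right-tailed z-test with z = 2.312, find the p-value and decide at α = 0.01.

p = P(Z > 2.312) = 1 - Φ(2.312) ≈ 0.0104. Since p ≥ 0.01, fail to reject H₀ (not significant) at α = 0.01.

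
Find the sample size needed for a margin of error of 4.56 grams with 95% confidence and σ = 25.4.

n = (z*σ/E)² = (1.96×25.4/4.56)² = 119.2 → n = 120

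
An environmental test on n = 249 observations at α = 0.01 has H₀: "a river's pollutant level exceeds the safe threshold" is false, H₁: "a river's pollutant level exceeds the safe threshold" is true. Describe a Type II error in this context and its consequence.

Type II error: failing to reject H₀ when it is false — concluding that a river's pollutant level exceeds the safe threshold is not supported when in fact it is. Consequence: allowing unsafe pollution to continue.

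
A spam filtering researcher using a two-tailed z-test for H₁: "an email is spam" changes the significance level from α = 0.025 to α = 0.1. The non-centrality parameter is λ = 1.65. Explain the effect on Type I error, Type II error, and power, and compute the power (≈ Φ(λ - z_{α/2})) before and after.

Increasing α from 0.025 to 0.1:
• Type I error rate increases (α is the Type I rate by definition).
• Critical value moves from z_{α/2} = 2.241 to 1.645, so power = Φ(λ - z_{α/2}) goes from Φ(1.65 - 2.241) = 0.277 to Φ(1.65 - 1.645) = 0.502.
• Type II error rate β = 1 - power therefore decreases (0.723 → 0.498).
Appropriate when false negatives are costly — here, a spam email lands in the inbox.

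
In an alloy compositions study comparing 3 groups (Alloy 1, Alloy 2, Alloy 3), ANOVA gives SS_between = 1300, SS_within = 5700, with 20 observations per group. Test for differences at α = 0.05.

df_between = 2, df_within = 57. F = MS_between/MS_within = 650.0/100.0 = 6.5. F_crit ≈ 3.159. Reject H₀. At least one mean differs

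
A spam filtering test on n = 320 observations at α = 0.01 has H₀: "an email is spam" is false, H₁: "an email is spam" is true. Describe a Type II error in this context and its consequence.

Type II error: failing to reject H₀ when it is false — concluding that an email is spam is not supported when in fact it is. Consequence: a spam email lands in the inbox.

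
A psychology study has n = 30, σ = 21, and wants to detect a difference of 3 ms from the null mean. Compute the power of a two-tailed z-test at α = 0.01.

SE = σ/√n = 21/√30 = 3.834. Non-centrality λ = d/SE = 3/3.834 = 0.782. Power ≈ Φ(λ - z_{α/2}) = Φ(0.782 - 2.576) = Φ(-1.794) = 0.036.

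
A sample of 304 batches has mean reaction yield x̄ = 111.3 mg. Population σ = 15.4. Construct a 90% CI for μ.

CI = x̄ ± z*(σ/√n) = 111.3 ± 1.645(15.4/√304) = 111.3 ± 1.45 = (109.85, 112.75)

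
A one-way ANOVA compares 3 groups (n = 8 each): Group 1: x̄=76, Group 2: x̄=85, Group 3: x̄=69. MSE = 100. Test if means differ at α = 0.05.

Grand mean = 76.67. SS_between = 1029.33, MS_between = 514.67. F = 5.147, F_crit ≈ 3.467. Reject H₀.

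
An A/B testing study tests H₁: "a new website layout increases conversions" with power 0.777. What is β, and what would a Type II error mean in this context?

β = 1 - power = 1 - 0.777 = 0.223. A Type II error is failing to reject H₀ when H₀ is false (false negative) — here, failing to conclude that a new website layout increases conversions when in fact it is true. Consequence: discarding a layout that would have improved conversions — lost revenue.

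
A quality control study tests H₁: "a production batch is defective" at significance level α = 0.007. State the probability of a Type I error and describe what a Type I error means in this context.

P(Type I error) = α = 0.007. A Type I error is rejecting H₀ when H₀ is actually true (false positive) — here, concluding that a production batch is defective when in fact this is not the case. Consequence: scrapping a good batch — wasted material and cost for no reason.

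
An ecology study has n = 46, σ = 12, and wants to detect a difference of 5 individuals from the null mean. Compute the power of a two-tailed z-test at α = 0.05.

SE = σ/√n = 12/√46 = 1.769. Non-centrality λ = d/SE = 5/1.769 = 2.826. Power ≈ Φ(λ - z_{α/2}) = Φ(2.826 - 1.96) = Φ(0.866) = 0.807.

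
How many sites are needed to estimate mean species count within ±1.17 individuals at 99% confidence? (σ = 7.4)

n = (z*σ/E)² = (2.576×7.4/1.17)² = 265.5 → n = 266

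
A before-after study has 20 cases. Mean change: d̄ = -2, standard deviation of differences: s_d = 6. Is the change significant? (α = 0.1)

t = d̄/(s_d/√n) = -2/(6/√20) = -1.491. df = 19, critical t = ±1.729. Fail to reject H₀.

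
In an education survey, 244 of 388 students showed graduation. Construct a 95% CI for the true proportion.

p̂ = 0.629. CI = p̂ ± z*√(p̂(1-p̂)/n) = (0.581, 0.677)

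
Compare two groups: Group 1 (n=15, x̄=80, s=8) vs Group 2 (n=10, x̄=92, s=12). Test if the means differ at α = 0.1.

Pooled sp = 9.76. t = -3.011, df = 23. Critical t = ±1.714. Reject H₀.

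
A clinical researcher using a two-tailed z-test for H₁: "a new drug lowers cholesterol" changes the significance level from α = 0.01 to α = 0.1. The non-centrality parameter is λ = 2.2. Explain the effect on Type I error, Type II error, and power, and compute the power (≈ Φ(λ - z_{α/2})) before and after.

Increasing α from 0.01 to 0.1:
• Type I error rate increases (α is the Type I rate by definition).
• Critical value moves from z_{α/2} = 2.576 to 1.645, so power = Φ(λ - z_{α/2}) goes from Φ(2.2 - 2.576) = 0.353 to Φ(2.2 - 1.645) = 0.711.
• Type II error rate β = 1 - power therefore decreases (0.647 → 0.289).
Appropriate when false negatives are costly — here, shelving an effective drug — patients miss out on a treatment that would have helped.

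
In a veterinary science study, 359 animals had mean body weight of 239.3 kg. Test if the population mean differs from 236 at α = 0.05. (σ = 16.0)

z = (x̄ - μ₀)/(σ/√n) = (239.3 - 236)/(16.0/√359) = 3.908. Critical value: ±1.96. Since |3.908| > 1.96, Reject H₀.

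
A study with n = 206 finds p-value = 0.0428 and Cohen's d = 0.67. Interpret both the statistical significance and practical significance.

Statistically significant (p = 0.0428 < 0.05). Cohen's d = 0.67 indicates a medium effect size. Both statistical and practical significance should be considered.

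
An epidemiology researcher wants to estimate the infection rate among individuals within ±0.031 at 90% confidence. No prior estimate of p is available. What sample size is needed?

Conservative approach: use p = 0.5 (maximizes p(1-p) = 0.25). n = z²(0.25)/E² = 1.645²×0.25/0.031² = 704.0 → n = 704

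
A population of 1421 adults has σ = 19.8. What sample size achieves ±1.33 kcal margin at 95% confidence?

Without FPC: n₀ = (1.96×19.8/1.33)² = 851.411. With FPC: n = n₀N/(n₀+N-1) = 532.6 → n = 533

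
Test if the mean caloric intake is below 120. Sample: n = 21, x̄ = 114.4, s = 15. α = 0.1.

t = (114.4 - 120)/(15/√21) = -1.711, df = 20. Critical t = -1.325. Reject H₀.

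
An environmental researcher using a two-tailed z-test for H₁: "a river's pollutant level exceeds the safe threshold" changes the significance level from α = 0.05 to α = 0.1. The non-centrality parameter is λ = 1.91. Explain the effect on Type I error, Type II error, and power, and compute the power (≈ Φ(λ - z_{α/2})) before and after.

Increasing α from 0.05 to 0.1:
• Type I error rate increases (α is the Type I rate by definition).
• Critical value moves from z_{α/2} = 1.96 to 1.645, so power = Φ(λ - z_{α/2}) goes from Φ(1.91 - 1.96) = 0.48 to Φ(1.91 - 1.645) = 0.604.
• Type II error rate β = 1 - power therefore decreases (0.52 → 0.396).
Appropriate when false negatives are costly — here, allowing unsafe pollution to continue.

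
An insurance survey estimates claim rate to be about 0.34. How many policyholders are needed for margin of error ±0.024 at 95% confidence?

n = z²p(1-p)/E² = 1.96²×0.34×0.66/0.024² = 1496.6 → n = 1497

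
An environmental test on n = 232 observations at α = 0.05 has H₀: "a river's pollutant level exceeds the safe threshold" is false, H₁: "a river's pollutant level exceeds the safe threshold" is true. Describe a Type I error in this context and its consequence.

Type I error: rejecting H₀ when it is true — concluding that a river's pollutant level exceeds the safe threshold when in fact it is not. Consequence: shutting down a compliant factory unnecessarily.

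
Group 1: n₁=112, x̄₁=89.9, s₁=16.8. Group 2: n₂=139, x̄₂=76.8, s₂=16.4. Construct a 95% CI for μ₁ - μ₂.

Difference = 13.1. SE = √(16.8²/112 + 16.4²/139) = 2.111. CI = (8.96, 17.24)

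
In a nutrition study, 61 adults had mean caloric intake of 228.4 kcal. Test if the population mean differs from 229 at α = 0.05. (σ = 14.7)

z = (x̄ - μ₀)/(σ/√n) = (228.4 - 229)/(14.7/√61) = -0.319. Critical value: ±1.96. Since |-0.319| ≤ 1.96, Fail to reject H₀.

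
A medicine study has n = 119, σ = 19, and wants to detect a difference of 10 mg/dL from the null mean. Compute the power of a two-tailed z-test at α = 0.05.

SE = σ/√n = 19/√119 = 1.742. Non-centrality λ = d/SE = 10/1.742 = 5.741. Power ≈ Φ(λ - z_{α/2}) = Φ(5.741 - 1.96) = Φ(3.781) = 1.0.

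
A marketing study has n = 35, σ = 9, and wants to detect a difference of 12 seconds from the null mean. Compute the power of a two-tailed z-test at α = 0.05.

SE = σ/√n = 9/√35 = 1.521. Non-centrality λ = d/SE = 12/1.521 = 7.888. Power ≈ Φ(λ - z_{α/2}) = Φ(7.888 - 1.96) = Φ(5.928) = 1.0.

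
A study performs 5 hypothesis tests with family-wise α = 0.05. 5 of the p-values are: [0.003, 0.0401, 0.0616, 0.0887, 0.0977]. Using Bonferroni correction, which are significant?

Bonferroni α = 0.05/5 = 0.01. Significant p-values: [0.003]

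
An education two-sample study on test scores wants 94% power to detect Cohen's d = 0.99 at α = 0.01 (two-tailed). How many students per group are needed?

z_{α/2} = 2.576, z_β = Φ⁻¹(0.94) = 1.555. For large effect (d = 0.99): n per group = 2(z_{α/2} + z_β)²/d² = 2(2.576 + 1.555)²/0.99² = 34.8 → 35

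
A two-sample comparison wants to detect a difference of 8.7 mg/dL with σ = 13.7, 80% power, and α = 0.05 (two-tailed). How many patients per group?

n per group = 2(z_α/2 + z_β)²σ²/d² = 2×(1.96 + 0.84)²×13.7²/8.7² = 38.9 → n = 39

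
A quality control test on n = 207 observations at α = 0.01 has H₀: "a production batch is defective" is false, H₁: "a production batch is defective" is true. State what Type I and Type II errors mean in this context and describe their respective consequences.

Type I (false positive): concluding that a production batch is defective when it is not — scrapping a good batch — wasted material and cost for no reason. Type II (false negative): failing to conclude that a production batch is defective when it is — shipping a defective batch — faulty products reach customers. Which is costlier depends on domain priorities and is a judgement call rather than a statistical fact.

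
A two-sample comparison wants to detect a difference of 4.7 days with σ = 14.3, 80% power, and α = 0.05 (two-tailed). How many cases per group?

n per group = 2(z_α/2 + z_β)²σ²/d² = 2×(1.96 + 0.84)²×14.3²/4.7² = 145.2 → n = 146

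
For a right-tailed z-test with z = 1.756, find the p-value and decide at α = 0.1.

p = P(Z > 1.756) = 1 - Φ(1.756) ≈ 0.0395. Since p < 0.1, reject H₀ (significant) at α = 0.1.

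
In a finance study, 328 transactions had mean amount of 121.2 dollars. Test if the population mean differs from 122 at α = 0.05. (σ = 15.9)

z = (x̄ - μ₀)/(σ/√n) = (121.2 - 122)/(15.9/√328) = -0.911. Critical value: ±1.96. Since |-0.911| ≤ 1.96, Fail to reject H₀.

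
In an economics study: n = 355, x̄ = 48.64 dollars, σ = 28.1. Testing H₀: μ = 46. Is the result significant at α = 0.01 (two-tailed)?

z = (48.64 - 46)/(28.1/√355) = 1.77. Since |z| ≤ 2.576, not significant at α = 0.01.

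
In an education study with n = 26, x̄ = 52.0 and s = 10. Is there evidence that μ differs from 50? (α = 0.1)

t = (x̄ - μ₀)/(s/√n) = (52.0 - 50)/(10/√26) = 1.02. df = 25, critical t = ±1.708. Fail to reject H₀.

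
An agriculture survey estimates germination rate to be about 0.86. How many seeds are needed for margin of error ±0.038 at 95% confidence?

n = z²p(1-p)/E² = 1.96²×0.86×0.14/0.038² = 320.3 → n = 321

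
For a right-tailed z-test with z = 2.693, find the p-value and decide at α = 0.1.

p = P(Z > 2.693) = 1 - Φ(2.693) ≈ 0.0035. Since p < 0.1, reject H₀ (significant) at α = 0.1.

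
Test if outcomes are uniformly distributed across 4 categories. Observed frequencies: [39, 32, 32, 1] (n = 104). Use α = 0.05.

Expected = 26 each. χ² = Σ(O-E)²/E = 33.308. df = 3, critical value = 7.815. Reject H₀.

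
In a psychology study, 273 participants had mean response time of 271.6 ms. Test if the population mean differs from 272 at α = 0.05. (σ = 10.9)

z = (x̄ - μ₀)/(σ/√n) = (271.6 - 272)/(10.9/√273) = -0.606. Critical value: ±1.96. Since |-0.606| ≤ 1.96, Fail to reject H₀.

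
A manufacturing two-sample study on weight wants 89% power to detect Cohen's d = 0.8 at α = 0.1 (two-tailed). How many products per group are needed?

z_{α/2} = 1.645, z_β = Φ⁻¹(0.89) = 1.227. For large effect (d = 0.8): n per group = 2(z_{α/2} + z_β)²/d² = 2(1.645 + 1.227)²/0.8² = 25.8 → 26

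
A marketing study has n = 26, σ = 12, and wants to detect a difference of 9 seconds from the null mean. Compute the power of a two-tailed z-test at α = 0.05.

SE = σ/√n = 12/√26 = 2.353. Non-centrality λ = d/SE = 9/2.353 = 3.824. Power ≈ Φ(λ - z_{α/2}) = Φ(3.824 - 1.96) = Φ(1.864) = 0.969.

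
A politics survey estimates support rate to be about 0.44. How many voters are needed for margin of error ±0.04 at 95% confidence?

n = z²p(1-p)/E² = 1.96²×0.44×0.56/0.04² = 591.6 → n = 592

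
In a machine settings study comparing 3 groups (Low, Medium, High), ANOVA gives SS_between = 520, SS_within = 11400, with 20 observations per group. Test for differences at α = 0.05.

df_between = 2, df_within = 57. F = MS_between/MS_within = 260.0/200.0 = 1.3. F_crit ≈ 3.159. Fail to reject H₀.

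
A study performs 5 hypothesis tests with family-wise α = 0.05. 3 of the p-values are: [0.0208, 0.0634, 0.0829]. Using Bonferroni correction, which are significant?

Bonferroni α = 0.05/5 = 0.01. None of the given p-values are significant.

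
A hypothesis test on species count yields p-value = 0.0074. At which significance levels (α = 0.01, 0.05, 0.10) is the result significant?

p = 0.0074. Significant at: α = 0.01, 0.05, 0.1.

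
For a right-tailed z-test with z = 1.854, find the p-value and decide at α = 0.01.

p = P(Z > 1.854) = 1 - Φ(1.854) ≈ 0.0319. Since p ≥ 0.01, fail to reject H₀ (not significant) at α = 0.01.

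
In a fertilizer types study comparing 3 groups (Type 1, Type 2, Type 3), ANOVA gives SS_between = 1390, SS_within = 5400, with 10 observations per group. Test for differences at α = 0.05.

df_between = 2, df_within = 27. F = MS_between/MS_within = 695.0/200.0 = 3.475. F_crit ≈ 3.354. Reject H₀. At least one mean differs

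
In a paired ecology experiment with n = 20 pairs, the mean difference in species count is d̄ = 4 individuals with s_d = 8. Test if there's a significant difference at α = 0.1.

t = d̄/(s_d/√n) = 4/(8/√20) = 2.236. df = 19, critical t = ±1.729. Reject H₀.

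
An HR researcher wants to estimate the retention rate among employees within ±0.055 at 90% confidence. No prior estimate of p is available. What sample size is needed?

Conservative approach: use p = 0.5 (maximizes p(1-p) = 0.25). n = z²(0.25)/E² = 1.645²×0.25/0.055² = 223.6 → n = 224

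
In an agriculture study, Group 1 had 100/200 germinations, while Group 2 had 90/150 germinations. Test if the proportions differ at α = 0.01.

p̂₁ = 0.5, p̂₂ = 0.6, pooled p̂ = 0.543. z = -1.858. Critical: ±2.576. Fail to reject H₀.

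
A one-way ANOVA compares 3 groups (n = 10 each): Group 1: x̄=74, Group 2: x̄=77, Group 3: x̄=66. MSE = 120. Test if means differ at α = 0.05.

Grand mean = 72.33. SS_between = 646.67, MS_between = 323.33. F = 2.694, F_crit ≈ 3.354. Fail to reject H₀.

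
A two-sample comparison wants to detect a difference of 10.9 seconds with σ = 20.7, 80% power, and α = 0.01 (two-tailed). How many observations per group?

n per group = 2(z_α/2 + z_β)²σ²/d² = 2×(2.576 + 0.84)²×20.7²/10.9² = 84.2 → n = 85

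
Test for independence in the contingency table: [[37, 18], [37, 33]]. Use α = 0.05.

χ² = 2.65. df = 1, critical = 3.841. Fail to reject H₀. No evidence of dependence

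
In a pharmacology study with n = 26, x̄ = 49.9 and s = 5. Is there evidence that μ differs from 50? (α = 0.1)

t = (x̄ - μ₀)/(s/√n) = (49.9 - 50)/(5/√26) = -0.102. df = 25, critical t = ±1.708. Fail to reject H₀.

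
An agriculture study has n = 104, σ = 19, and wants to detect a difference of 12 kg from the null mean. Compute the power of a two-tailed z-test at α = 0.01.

SE = σ/√n = 19/√104 = 1.863. Non-centrality λ = d/SE = 12/1.863 = 6.441. Power ≈ Φ(λ - z_{α/2}) = Φ(6.441 - 2.576) = Φ(3.865) = 1.0.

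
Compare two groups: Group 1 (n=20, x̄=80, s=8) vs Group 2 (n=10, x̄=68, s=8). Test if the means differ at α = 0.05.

Pooled sp = 8.0. t = 3.873, df = 28. Critical t = ±2.048. Reject H₀.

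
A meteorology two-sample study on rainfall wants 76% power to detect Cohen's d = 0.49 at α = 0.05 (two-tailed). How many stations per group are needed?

z_{α/2} = 1.96, z_β = Φ⁻¹(0.76) = 0.706. For small effect (d = 0.49): n per group = 2(z_{α/2} + z_β)²/d² = 2(1.96 + 0.706)²/0.49² = 59.2 → 60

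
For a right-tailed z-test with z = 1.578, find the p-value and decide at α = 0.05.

p = P(Z > 1.578) = 1 - Φ(1.578) ≈ 0.0573. Since p ≥ 0.05, fail to reject H₀ (not significant) at α = 0.05.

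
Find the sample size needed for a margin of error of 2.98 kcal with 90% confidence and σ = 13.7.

n = (z*σ/E)² = (1.645×13.7/2.98)² = 57.2 → n = 58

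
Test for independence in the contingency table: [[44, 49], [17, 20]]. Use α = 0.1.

χ² = 0.02. df = 1, critical = 2.706. Fail to reject H₀. No evidence of dependence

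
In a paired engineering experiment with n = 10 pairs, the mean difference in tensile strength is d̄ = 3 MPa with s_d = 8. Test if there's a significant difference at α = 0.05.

t = d̄/(s_d/√n) = 3/(8/√10) = 1.186. df = 9, critical t = ±2.262. Fail to reject H₀.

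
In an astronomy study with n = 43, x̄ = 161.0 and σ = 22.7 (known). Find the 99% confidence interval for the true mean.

CI = x̄ ± z*(σ/√n) = 161.0 ± 2.576(22.7/√43) = 161.0 ± 8.92 = (152.08, 169.92)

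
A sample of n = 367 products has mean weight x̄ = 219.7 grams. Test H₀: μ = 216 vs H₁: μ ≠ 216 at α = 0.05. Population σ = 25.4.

z = (x̄ - μ₀)/(σ/√n) = (219.7 - 216)/(25.4/√367) = 2.791. Critical value: ±1.96. Since |2.791| > 1.96, Reject H₀.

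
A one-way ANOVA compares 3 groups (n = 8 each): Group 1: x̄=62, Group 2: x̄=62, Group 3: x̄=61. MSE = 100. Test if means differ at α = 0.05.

Grand mean = 61.67. SS_between = 5.33, MS_between = 2.67. F = 0.027, F_crit ≈ 3.467. Fail to reject H₀.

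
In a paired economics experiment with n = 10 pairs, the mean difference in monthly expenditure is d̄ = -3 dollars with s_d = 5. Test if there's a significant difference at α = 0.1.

t = d̄/(s_d/√n) = -3/(5/√10) = -1.897. df = 9, critical t = ±1.833. Reject H₀.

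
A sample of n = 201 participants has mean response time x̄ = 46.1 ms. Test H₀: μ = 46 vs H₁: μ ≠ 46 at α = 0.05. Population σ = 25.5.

z = (x̄ - μ₀)/(σ/√n) = (46.1 - 46)/(25.5/√201) = 0.056. Critical value: ±1.96. Since |0.056| ≤ 1.96, Fail to reject H₀.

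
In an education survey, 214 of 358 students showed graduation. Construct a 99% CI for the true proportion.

p̂ = 0.598. CI = p̂ ± z*√(p̂(1-p̂)/n) = (0.531, 0.665)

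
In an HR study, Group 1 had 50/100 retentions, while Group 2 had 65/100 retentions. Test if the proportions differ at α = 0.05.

p̂₁ = 0.5, p̂₂ = 0.65, pooled p̂ = 0.575. z = -2.146. Critical: ±1.96. Reject H₀.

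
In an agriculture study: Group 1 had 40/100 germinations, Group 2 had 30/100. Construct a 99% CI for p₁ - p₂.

p̂₁ = 0.4, p̂₂ = 0.3. Difference = 0.1. CI = (-0.073, 0.273)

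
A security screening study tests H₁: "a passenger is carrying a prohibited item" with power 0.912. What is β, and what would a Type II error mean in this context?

β = 1 - power = 1 - 0.912 = 0.088. A Type II error is failing to reject H₀ when H₀ is false (false negative) — here, failing to conclude that a passenger is carrying a prohibited item when in fact it is true. Consequence: letting a prohibited item through — security breach.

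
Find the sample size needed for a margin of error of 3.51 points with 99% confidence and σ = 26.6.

n = (z*σ/E)² = (2.576×26.6/3.51)² = 381.1 → n = 382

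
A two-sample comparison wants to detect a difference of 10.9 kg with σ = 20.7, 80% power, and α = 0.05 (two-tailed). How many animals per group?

n per group = 2(z_α/2 + z_β)²σ²/d² = 2×(1.96 + 0.84)²×20.7²/10.9² = 56.6 → n = 57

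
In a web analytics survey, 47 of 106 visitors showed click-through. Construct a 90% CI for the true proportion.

p̂ = 0.443. CI = p̂ ± z*√(p̂(1-p̂)/n) = (0.364, 0.523)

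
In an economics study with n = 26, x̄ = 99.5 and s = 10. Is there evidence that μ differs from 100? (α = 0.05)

t = (x̄ - μ₀)/(s/√n) = (99.5 - 100)/(10/√26) = -0.255. df = 25, critical t = ±2.06. Fail to reject H₀.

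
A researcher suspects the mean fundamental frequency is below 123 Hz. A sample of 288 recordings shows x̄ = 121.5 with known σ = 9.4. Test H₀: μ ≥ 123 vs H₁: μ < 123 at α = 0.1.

z = -2.708. Critical value: -1.28. Reject H₀.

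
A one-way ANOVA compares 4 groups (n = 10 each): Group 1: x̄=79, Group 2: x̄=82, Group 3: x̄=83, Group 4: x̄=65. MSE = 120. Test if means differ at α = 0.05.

Grand mean = 77.25. SS_between = 2087.5, MS_between = 695.83. F = 5.799, F_crit ≈ 2.866. Reject H₀.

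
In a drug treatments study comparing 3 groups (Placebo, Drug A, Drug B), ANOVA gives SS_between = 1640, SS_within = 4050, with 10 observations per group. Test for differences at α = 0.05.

df_between = 2, df_within = 27. F = MS_between/MS_within = 820.0/150.0 = 5.467. F_crit ≈ 3.354. Reject H₀. At least one mean differs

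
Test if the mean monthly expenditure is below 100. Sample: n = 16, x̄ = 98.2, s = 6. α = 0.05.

t = (98.2 - 100)/(6/√16) = -1.2, df = 15. Critical t = -1.753. Fail to reject H₀.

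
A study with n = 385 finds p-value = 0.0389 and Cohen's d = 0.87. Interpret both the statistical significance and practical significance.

Statistically significant (p = 0.0389 < 0.05). Cohen's d = 0.87 indicates a large effect size. Both statistical and practical significance should be considered.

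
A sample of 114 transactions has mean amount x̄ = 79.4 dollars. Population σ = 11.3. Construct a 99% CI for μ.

CI = x̄ ± z*(σ/√n) = 79.4 ± 2.576(11.3/√114) = 79.4 ± 2.73 = (76.67, 82.13)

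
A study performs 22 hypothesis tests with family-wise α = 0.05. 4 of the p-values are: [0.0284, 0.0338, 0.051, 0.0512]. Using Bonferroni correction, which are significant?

Bonferroni α = 0.05/22 = 0.00227. None of the given p-values are significant.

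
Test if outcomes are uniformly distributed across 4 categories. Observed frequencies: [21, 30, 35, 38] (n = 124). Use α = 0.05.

Expected = 31 each. χ² = Σ(O-E)²/E = 5.355. df = 3, critical value = 7.815. Fail to reject H₀.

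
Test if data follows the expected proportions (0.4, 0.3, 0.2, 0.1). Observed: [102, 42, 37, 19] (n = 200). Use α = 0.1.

Expected: [80.0, 60.0, 40.0, 20.0]. χ² = 11.725. df = 3, critical = 6.251. Reject H₀.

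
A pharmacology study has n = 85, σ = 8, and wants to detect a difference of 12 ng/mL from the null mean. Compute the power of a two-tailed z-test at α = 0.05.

SE = σ/√n = 8/√85 = 0.868. Non-centrality λ = d/SE = 12/0.868 = 13.829. Power ≈ Φ(λ - z_{α/2}) = Φ(13.829 - 1.96) = Φ(11.869) = 1.0.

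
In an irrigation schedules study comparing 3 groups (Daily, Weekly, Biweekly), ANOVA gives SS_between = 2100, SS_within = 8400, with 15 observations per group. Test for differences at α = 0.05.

df_between = 2, df_within = 42. F = MS_between/MS_within = 1050.0/200.0 = 5.25. F_crit ≈ 3.22. Reject H₀. At least one mean differs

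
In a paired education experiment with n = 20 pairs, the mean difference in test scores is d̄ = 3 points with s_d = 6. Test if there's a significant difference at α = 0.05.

t = d̄/(s_d/√n) = 3/(6/√20) = 2.236. df = 19, critical t = ±2.093. Reject H₀.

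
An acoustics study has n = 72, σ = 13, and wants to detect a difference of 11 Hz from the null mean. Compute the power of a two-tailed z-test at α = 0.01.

SE = σ/√n = 13/√72 = 1.532. Non-centrality λ = d/SE = 11/1.532 = 7.18. Power ≈ Φ(λ - z_{α/2}) = Φ(7.18 - 2.576) = Φ(4.604) = 1.0.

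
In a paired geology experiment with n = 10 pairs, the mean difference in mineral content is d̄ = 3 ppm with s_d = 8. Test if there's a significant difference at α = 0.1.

t = d̄/(s_d/√n) = 3/(8/√10) = 1.186. df = 9, critical t = ±1.833. Fail to reject H₀.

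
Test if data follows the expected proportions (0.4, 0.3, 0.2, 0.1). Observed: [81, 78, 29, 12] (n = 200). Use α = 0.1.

Expected: [80.0, 60.0, 40.0, 20.0]. χ² = 11.638. df = 3, critical = 6.251. Reject H₀.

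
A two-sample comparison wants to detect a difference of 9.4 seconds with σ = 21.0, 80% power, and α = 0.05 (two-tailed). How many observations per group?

n per group = 2(z_α/2 + z_β)²σ²/d² = 2×(1.96 + 0.84)²×21.0²/9.4² = 78.3 → n = 79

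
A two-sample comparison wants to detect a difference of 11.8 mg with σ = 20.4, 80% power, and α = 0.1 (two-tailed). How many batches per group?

n per group = 2(z_α/2 + z_β)²σ²/d² = 2×(1.645 + 0.84)²×20.4²/11.8² = 36.9 → n = 37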